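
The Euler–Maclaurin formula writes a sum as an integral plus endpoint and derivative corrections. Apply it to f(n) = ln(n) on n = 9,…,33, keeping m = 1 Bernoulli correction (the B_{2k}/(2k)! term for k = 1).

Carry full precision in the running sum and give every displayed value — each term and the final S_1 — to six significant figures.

S_1 ≈ 74.4499

The integral term ∫_9^33 ln(x) dx = 71.6097.
½[f(9) + f(33)] = ½[2.19722 + 3.49651] = 2.84687.
Running total after boundary: 74.4566.
Correction k=1: B_{2}/2! · (f^{(1)}(33) − f^{(1)}(9)) = 1/12 · (0.0303030 − 0.111111) = -0.00673401.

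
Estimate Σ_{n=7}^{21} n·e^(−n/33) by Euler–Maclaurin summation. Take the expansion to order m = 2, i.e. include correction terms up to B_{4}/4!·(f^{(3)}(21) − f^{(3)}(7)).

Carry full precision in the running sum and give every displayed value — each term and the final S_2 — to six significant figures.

S_2 ≈ 132.997

∫_7^21 x·e^(−x/33) dx evaluates to 124.646.
Endpoint term: (f(7) + f(21))/2 = (5.66207 + 11.1135)/2 = 8.38777.
Integral + boundary = 133.034.
k=1: B_{2}/(2)! × [f^{(1)}(21) − f^{(1)}(7)] = 1/12 × (0.192441 − 0.637289) = -0.0370706.
Running total after k=1: 132.997.
k=2: B_{4}/(4)! × [f^{(3)}(21) − f^{(3)}(7)] = −1/720 × (0.00114864 − 0.00207073) = 1.28068e-06.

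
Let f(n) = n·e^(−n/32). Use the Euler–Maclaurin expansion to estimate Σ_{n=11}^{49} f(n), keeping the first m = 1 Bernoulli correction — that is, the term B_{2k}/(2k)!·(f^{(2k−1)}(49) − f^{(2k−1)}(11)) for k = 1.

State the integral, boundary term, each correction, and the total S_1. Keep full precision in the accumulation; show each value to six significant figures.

∫_11^49 x·e^(−x/32) dx evaluates to 415.171.
Endpoint term: (f(11) + f(49))/2 = (7.80017 + 10.5970)/2 = 9.19858.
So far: 424.369.
Order-1 term: 1/12 · (-0.114891 − 0.465351) = -0.0483535.

S_1 ≈ 424.321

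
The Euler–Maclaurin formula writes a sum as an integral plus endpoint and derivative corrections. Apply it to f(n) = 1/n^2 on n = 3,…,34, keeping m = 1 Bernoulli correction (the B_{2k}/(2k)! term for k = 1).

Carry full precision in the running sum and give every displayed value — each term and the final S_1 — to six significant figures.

∫_3^34 1/x^2 dx evaluates to 0.303922.
Endpoint term: (f(3) + f(34))/2 = (0.111111 + 0.000865052)/2 = 0.0559881.
Integral + boundary = 0.359910.
Order-1 term: 1/12 · (-5.08854e-05 − (-0.0740741)) = 0.00616860.

S_1 ≈ 0.366078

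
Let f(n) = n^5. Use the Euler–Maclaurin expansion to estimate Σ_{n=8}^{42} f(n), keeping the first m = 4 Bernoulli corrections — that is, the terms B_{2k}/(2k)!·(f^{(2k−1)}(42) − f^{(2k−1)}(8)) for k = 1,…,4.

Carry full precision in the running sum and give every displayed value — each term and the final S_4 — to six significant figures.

∫_8^42 x^5 dx evaluates to 9.14795e+08.
Boundary: ½(f(8) + f(42)) = ½(32768.0 + 1.30691e+08) = 6.53620e+07.
Running total after boundary: 9.80157e+08.
Order-1 term: 1/12 · (1.55585e+07 − 20480.0) = 1.29483e+06.
After k=1: 9.81452e+08.
Order-2 term: −1/720 · (105840 − 3840.00) = -141.667.
After k=2: 9.81452e+08.
Order-3 term: 1/30240 · (120.000 − 120.000) = 0.00000.
After k=3: 9.81452e+08.
Order-4 term: −1/1209600 · (0.00000 − 0.00000) = 0.00000.

S_4 ≈ 9.81452e+08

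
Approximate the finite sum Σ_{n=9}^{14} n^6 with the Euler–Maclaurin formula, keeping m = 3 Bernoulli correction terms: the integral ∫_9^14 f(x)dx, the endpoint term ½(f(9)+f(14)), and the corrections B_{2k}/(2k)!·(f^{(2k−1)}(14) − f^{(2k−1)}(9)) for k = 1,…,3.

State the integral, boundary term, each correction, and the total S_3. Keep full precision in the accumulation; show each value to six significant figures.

∫_9^14 x^6 dx evaluates to 1.43758e+07.
Boundary: ½(f(9) + f(14)) = ½(531441 + 7.52954e+06) = 4.03049e+06.
So far: 1.84063e+07.
Correction k=1: B_{2}/2! · (f^{(1)}(14) − f^{(1)}(9)) = 1/12 · (3.22694e+06 − 354294) = 239388.
After k=1: 1.86457e+07.
Correction k=2: B_{4}/4! · (f^{(3)}(14) − f^{(3)}(9)) = −1/720 · (329280 − 87480.0) = -335.833.
After k=2: 1.86453e+07.
Correction k=3: B_{6}/6! · (f^{(5)}(14) − f^{(5)}(9)) = 1/30240 · (10080.0 − 6480.00) = 0.119048.

S_3 ≈ 1.86453e+07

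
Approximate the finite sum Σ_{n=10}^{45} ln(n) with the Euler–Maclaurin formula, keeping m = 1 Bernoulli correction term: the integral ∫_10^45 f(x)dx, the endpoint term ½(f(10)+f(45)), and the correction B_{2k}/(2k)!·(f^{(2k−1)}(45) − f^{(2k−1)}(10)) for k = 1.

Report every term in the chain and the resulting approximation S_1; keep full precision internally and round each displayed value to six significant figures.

∫_10^45 ln(x) dx evaluates to 113.274.
½[f(10) + f(45)] = ½[2.30259 + 3.80666] = 3.05462.
Running total after boundary: 116.329.
k=1: B_{2}/(2)! × [f^{(1)}(45) − f^{(1)}(10)] = 1/12 × (0.0222222 − 0.100000) = -0.00648148.

S_1 ≈ 116.322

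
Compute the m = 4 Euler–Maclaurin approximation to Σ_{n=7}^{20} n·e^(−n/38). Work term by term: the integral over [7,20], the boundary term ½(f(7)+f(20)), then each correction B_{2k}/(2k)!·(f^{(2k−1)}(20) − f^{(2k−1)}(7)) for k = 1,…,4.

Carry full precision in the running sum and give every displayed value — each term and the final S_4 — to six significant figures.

S_4 ≈ 129.023

Integral: ∫_7^20 x·e^(−x/38) dx = 120.237.
½[f(7) + f(20)] = ½[5.82232 + 11.8156] = 8.81894.
Running total after boundary: 129.056.
Correction k=1: B_{2}/2! · (f^{(1)}(20) − f^{(1)}(7)) = 1/12 · (0.279842 − 0.678542) = -0.0332250.
Partial sum through k=1: 129.023.
Correction k=2: B_{4}/4! · (f^{(3)}(20) − f^{(3)}(7)) = −1/720 · (0.00101205 − 0.00162193) = 8.47055e-07.
Partial sum through k=2: 129.023.
Correction k=3: B_{6}/6! · (f^{(5)}(20) − f^{(5)}(7)) = 1/30240 · (1.26752e-06 − 1.92102e-06) = -2.16104e-11.
Partial sum through k=3: 129.023.
Correction k=4: B_{8}/8! · (f^{(7)}(20) − f^{(7)}(7)) = −1/1209600 · (1.27021e-09 − 1.88284e-09) = 5.06476e-16.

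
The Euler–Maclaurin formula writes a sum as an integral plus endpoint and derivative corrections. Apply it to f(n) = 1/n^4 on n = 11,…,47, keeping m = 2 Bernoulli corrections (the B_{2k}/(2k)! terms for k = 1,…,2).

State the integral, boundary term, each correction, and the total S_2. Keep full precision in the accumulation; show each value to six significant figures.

∫_11^47 1/x^4 dx evaluates to 0.000247228.
Boundary: ½(f(11) + f(47)) = ½(6.83013e-05 + 2.04931e-07) = 3.42531e-05.
So far: 0.000281481.
Correction k=1: B_{2}/2! · (f^{(1)}(47) − f^{(1)}(11)) = 1/12 · (-1.74410e-08 − (-2.48369e-05)) = 2.06828e-06.
After k=1: 0.000283549.
Correction k=2: B_{4}/4! · (f^{(3)}(47) − f^{(3)}(11)) = −1/720 · (-2.36862e-10 − (-6.15790e-06)) = -8.55231e-09.

S_2 ≈ 0.000283541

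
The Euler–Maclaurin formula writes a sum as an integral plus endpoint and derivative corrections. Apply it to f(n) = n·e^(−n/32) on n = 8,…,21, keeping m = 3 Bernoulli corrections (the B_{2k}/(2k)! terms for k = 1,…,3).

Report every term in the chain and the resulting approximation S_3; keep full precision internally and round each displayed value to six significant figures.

S_3 ≈ 125.521

∫_8^21 x·e^(−x/32) dx evaluates to 116.992.
½[f(8) + f(21)] = ½[6.23041 + 10.8947] = 8.56253.
Running total after boundary: 125.554.
Order-1 term: 1/12 · (0.178335 − 0.584101) = -0.0338138.
After k=1: 125.521.
Order-2 term: −1/720 · (0.00118742 − 0.00209151) = 1.25567e-06.
After k=2: 125.521.
Order-3 term: 1/30240 · (2.14911e-06 − 3.52793e-06) = -4.55958e-11.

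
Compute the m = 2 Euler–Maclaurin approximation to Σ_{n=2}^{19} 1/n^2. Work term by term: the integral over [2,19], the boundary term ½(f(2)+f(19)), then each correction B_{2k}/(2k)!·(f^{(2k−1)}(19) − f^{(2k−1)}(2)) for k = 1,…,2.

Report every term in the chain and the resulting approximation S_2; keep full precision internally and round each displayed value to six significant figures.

Integral: ∫_2^19 1/x^2 dx = 0.447368.
Boundary: ½(f(2) + f(19)) = ½(0.250000 + 0.00277008) = 0.126385.
Integral + boundary = 0.573753.
Correction k=1: B_{2}/2! · (f^{(1)}(19) − f^{(1)}(2)) = 1/12 · (-0.000291588 − (-0.250000)) = 0.0208090.
Partial sum through k=1: 0.594562.
Correction k=2: B_{4}/4! · (f^{(3)}(19) − f^{(3)}(2)) = −1/720 · (-9.69267e-06 − (-0.750000)) = -0.00104165.

S_2 ≈ 0.593521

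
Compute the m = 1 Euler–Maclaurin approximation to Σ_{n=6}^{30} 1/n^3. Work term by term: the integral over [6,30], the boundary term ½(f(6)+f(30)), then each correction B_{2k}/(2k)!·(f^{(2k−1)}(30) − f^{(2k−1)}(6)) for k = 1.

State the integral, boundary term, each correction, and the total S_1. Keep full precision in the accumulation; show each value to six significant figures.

S_1 ≈ 0.0158593

∫_6^30 1/x^3 dx evaluates to 0.0133333.
Boundary: ½(f(6) + f(30)) = ½(0.00462963 + 3.70370e-05) = 0.00233333.
Running total after boundary: 0.0156667.
k=1: B_{2}/(2)! × [f^{(1)}(30) − f^{(1)}(6)] = 1/12 × (-3.70370e-06 − (-0.00231481)) = 0.000192593.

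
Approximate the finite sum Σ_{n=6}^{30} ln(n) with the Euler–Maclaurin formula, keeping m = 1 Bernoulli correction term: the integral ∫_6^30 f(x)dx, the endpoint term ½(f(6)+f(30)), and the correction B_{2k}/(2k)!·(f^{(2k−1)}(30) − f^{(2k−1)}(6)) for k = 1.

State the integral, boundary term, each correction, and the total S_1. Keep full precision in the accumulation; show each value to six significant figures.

Integral: ∫_6^30 ln(x) dx = 67.2854.
½[f(6) + f(30)] = ½[1.79176 + 3.40120] = 2.59648.
So far: 69.8818.
Correction k=1: B_{2}/2! · (f^{(1)}(30) − f^{(1)}(6)) = 1/12 · (0.0333333 − 0.166667) = -0.0111111.

S_1 ≈ 69.8707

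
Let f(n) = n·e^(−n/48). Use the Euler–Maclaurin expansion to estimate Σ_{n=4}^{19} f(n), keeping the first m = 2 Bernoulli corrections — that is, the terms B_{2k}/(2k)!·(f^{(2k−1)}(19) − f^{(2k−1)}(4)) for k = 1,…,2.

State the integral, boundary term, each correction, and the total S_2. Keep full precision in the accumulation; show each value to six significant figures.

The integral term ∫_4^19 x·e^(−x/48) dx = 131.681.
Boundary: ½(f(4) + f(19)) = ½(3.68018 + 12.7893) = 8.23472.
Running total after boundary: 139.915.
Correction k=1: B_{2}/2! · (f^{(1)}(19) − f^{(1)}(4)) = 1/12 · (0.406676 − 0.843374) = -0.0363915.
Partial sum through k=1: 139.879.
Correction k=2: B_{4}/4! · (f^{(3)}(19) − f^{(3)}(4)) = −1/720 · (0.000760813 − 0.00116470) = 5.60950e-07.

S_2 ≈ 139.879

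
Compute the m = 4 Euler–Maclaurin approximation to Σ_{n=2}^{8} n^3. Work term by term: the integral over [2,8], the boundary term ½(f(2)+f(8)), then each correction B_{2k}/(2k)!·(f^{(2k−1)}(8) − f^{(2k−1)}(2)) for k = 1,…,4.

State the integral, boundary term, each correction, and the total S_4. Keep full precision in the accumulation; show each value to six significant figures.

S_4 ≈ 1295.00

∫_2^8 x^3 dx evaluates to 1020.00.
Endpoint term: (f(2) + f(8))/2 = (8.00000 + 512.000)/2 = 260.000.
So far: 1280.00.
Correction k=1: B_{2}/2! · (f^{(1)}(8) − f^{(1)}(2)) = 1/12 · (192.000 − 12.0000) = 15.0000.
After k=1: 1295.00.
Correction k=2: B_{4}/4! · (f^{(3)}(8) − f^{(3)}(2)) = −1/720 · (6.00000 − 6.00000) = 0.00000.
After k=2: 1295.00.
Correction k=3: B_{6}/6! · (f^{(5)}(8) − f^{(5)}(2)) = 1/30240 · (0.00000 − 0.00000) = 0.00000.
After k=3: 1295.00.
Correction k=4: B_{8}/8! · (f^{(7)}(8) − f^{(7)}(2)) = −1/1209600 · (0.00000 − 0.00000) = 0.00000.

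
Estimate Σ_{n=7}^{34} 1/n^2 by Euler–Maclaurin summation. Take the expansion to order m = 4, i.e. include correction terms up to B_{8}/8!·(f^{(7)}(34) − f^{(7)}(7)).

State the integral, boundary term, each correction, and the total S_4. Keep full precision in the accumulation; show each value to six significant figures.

S_4 ≈ 0.124562

The integral term ∫_7^34 1/x^2 dx = 0.113445.
Boundary: ½(f(7) + f(34)) = ½(0.0204082 + 0.000865052) = 0.0106366.
Running total after boundary: 0.124082.
Correction k=1: B_{2}/2! · (f^{(1)}(34) − f^{(1)}(7)) = 1/12 · (-5.08854e-05 − (-0.00583090)) = 0.000481668.
Partial sum through k=1: 0.124564.
Correction k=2: B_{4}/4! · (f^{(3)}(34) − f^{(3)}(7)) = −1/720 · (-5.28222e-07 − (-0.00142798)) = -1.98257e-06.
Partial sum through k=2: 0.124562.
Correction k=3: B_{6}/6! · (f^{(5)}(34) − f^{(5)}(7)) = 1/30240 · (-1.37082e-08 − (-0.000874271)) = 2.89106e-08.
Partial sum through k=3: 0.124562.
Correction k=4: B_{8}/8! · (f^{(7)}(34) − f^{(7)}(7)) = −1/1209600 · (-6.64065e-10 − (-0.000999167)) = -8.26031e-10.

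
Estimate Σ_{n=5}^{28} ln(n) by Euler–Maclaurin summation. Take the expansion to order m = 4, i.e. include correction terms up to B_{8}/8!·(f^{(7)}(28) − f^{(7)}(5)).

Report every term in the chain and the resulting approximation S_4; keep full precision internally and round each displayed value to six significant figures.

S_4 ≈ 64.7117

The integral term ∫_5^28 ln(x) dx = 62.2545.
Endpoint term: (f(5) + f(28))/2 = (1.60944 + 3.33220)/2 = 2.47082.
Integral + boundary = 64.7254.
Order-1 term: 1/12 · (0.0357143 − 0.200000) = -0.0136905.
Running total after k=1: 64.7117.
Order-2 term: −1/720 · (9.11079e-05 − 0.0160000) = 2.20957e-05.
Running total after k=2: 64.7117.
Order-3 term: 1/30240 · (1.39451e-06 − 0.00768000) = -2.53922e-07.
Running total after k=3: 64.7117.
Order-4 term: −1/1209600 · (5.33613e-08 − 0.00921600) = 7.61900e-09.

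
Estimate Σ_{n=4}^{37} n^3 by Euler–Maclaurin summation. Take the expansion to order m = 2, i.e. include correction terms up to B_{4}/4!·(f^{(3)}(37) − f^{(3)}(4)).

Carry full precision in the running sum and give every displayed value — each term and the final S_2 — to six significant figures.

S_2 ≈ 494173

Integral: ∫_4^37 x^3 dx = 468476.
Endpoint term: (f(4) + f(37))/2 = (64.0000 + 50653.0)/2 = 25358.5.
So far: 493835.
Order-1 term: 1/12 · (4107.00 − 48.0000) = 338.250.
Partial sum through k=1: 494173.
Order-2 term: −1/720 · (6.00000 − 6.00000) = 0.00000.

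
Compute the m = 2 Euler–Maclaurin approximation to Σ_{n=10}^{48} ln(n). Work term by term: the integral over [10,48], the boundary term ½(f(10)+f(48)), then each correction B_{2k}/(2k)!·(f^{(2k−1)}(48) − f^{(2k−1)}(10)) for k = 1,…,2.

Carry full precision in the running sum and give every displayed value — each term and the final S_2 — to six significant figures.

S_2 ≈ 127.872

∫_10^48 ln(x) dx evaluates to 124.792.
Endpoint term: (f(10) + f(48))/2 = (2.30259 + 3.87120)/2 = 3.08689.
So far: 127.879.
Correction k=1: B_{2}/2! · (f^{(1)}(48) − f^{(1)}(10)) = 1/12 · (0.0208333 − 0.100000) = -0.00659722.
Running total after k=1: 127.872.
Correction k=2: B_{4}/4! · (f^{(3)}(48) − f^{(3)}(10)) = −1/720 · (1.80845e-05 − 0.00200000) = 2.75266e-06.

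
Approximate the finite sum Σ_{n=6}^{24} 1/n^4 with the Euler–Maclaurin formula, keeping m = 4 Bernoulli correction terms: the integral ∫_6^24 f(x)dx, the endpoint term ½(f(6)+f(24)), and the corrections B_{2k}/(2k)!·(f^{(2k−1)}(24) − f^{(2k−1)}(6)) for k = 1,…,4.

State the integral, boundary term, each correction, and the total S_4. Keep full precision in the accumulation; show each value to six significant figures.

S_4 ≈ 0.00194866

The integral term ∫_6^24 1/x^4 dx = 0.00151910.
Boundary: ½(f(6) + f(24)) = ½(0.000771605 + 3.01408e-06) = 0.000387310.
Integral + boundary = 0.00190641.
k=1: B_{2}/(2)! × [f^{(1)}(24) − f^{(1)}(6)] = 1/12 × (-5.02347e-07 − (-0.000514403)) = 4.28251e-05.
Partial sum through k=1: 0.00194923.
k=2: B_{4}/(4)! × [f^{(3)}(24) − f^{(3)}(6)] = −1/720 × (-2.61639e-08 − (-0.000428669)) = -5.95338e-07.
Partial sum through k=2: 0.00194864.
k=3: B_{6}/(6)! × [f^{(5)}(24) − f^{(5)}(6)] = 1/30240 × (-2.54371e-09 − (-0.000666819)) = 2.20508e-08.
Partial sum through k=3: 0.00194866.
k=4: B_{8}/(8)! × [f^{(7)}(24) − f^{(7)}(6)] = −1/1209600 × (-3.97455e-10 − (-0.00166705)) = -1.37818e-09.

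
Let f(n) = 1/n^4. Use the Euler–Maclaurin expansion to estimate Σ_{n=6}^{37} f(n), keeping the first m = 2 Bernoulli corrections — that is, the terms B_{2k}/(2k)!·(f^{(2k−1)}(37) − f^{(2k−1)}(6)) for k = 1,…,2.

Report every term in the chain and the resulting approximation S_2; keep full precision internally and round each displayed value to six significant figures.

The integral term ∫_6^37 1/x^4 dx = 0.00153663.
Boundary: ½(f(6) + f(37)) = ½(0.000771605 + 5.33572e-07) = 0.000386069.
So far: 0.00192270.
Order-1 term: 1/12 · (-5.76835e-08 − (-0.000514403)) = 4.28621e-05.
Partial sum through k=1: 0.00196556.
Order-2 term: −1/720 · (-1.26406e-09 − (-0.000428669)) = -5.95372e-07.

S_2 ≈ 0.00196497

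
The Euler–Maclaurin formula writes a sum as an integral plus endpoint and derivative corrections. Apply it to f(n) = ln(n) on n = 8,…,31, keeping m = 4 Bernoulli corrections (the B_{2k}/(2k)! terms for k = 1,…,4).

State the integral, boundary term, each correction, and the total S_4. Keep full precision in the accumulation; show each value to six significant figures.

S_4 ≈ 69.5671

∫_8^31 ln(x) dx evaluates to 66.8181.
Endpoint term: (f(8) + f(31))/2 = (2.07944 + 3.43399)/2 = 2.75671.
Integral + boundary = 69.5748.
Correction k=1: B_{2}/2! · (f^{(1)}(31) − f^{(1)}(8)) = 1/12 · (0.0322581 − 0.125000) = -0.00772849.
Running total after k=1: 69.5671.
Correction k=2: B_{4}/4! · (f^{(3)}(31) − f^{(3)}(8)) = −1/720 · (6.71344e-05 − 0.00390625) = 5.33211e-06.
Running total after k=2: 69.5671.
Correction k=3: B_{6}/6! · (f^{(5)}(31) − f^{(5)}(8)) = 1/30240 · (8.38306e-07 − 0.000732422) = -2.41926e-08.
Running total after k=3: 69.5671.
Correction k=4: B_{8}/8! · (f^{(7)}(31) − f^{(7)}(8)) = −1/1209600 · (2.61698e-08 − 0.000343323) = 2.83810e-10.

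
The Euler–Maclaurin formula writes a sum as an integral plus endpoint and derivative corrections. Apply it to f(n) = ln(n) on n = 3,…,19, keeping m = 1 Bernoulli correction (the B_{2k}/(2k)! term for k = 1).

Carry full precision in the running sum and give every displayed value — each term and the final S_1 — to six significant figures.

The integral term ∫_3^19 ln(x) dx = 36.6485.
Endpoint term: (f(3) + f(19))/2 = (1.09861 + 2.94444)/2 = 2.02153.
So far: 38.6700.
Correction k=1: B_{2}/2! · (f^{(1)}(19) − f^{(1)}(3)) = 1/12 · (0.0526316 − 0.333333) = -0.0233918.

S_1 ≈ 38.6466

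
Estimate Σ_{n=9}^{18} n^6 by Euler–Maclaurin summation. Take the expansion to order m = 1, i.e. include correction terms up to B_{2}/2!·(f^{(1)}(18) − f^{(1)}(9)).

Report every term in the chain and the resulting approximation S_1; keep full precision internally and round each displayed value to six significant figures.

The integral term ∫_9^18 x^6 dx = 8.67767e+07.
Endpoint term: (f(9) + f(18))/2 = (531441 + 3.40122e+07)/2 = 1.72718e+07.
So far: 1.04049e+08.
k=1: B_{2}/(2)! × [f^{(1)}(18) − f^{(1)}(9)] = 1/12 × (1.13374e+07 − 354294) = 915260.

S_1 ≈ 1.04964e+08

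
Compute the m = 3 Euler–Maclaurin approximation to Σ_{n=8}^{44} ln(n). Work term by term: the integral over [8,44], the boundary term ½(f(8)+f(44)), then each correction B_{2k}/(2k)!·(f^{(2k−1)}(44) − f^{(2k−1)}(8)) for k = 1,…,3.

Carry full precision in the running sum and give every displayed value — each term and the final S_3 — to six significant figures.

Integral: ∫_8^44 ln(x) dx = 113.869.
½[f(8) + f(44)] = ½[2.07944 + 3.78419] = 2.93182.
So far: 116.801.
Order-1 term: 1/12 · (0.0227273 − 0.125000) = -0.00852273.
Partial sum through k=1: 116.792.
Order-2 term: −1/720 · (2.34786e-05 − 0.00390625) = 5.39274e-06.
Partial sum through k=2: 116.792.
Order-3 term: 1/30240 · (1.45528e-07 − 0.000732422) = -2.42155e-08.

S_3 ≈ 116.792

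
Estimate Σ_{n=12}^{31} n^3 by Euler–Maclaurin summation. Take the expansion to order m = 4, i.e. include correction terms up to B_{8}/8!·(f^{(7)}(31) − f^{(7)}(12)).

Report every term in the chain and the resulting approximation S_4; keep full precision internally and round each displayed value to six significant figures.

Integral: ∫_12^31 x^3 dx = 225696.
Endpoint term: (f(12) + f(31))/2 = (1728.00 + 29791.0)/2 = 15759.5.
Integral + boundary = 241456.
Correction k=1: B_{2}/2! · (f^{(1)}(31) − f^{(1)}(12)) = 1/12 · (2883.00 − 432.000) = 204.250.
After k=1: 241660.
Correction k=2: B_{4}/4! · (f^{(3)}(31) − f^{(3)}(12)) = −1/720 · (6.00000 − 6.00000) = 0.00000.
After k=2: 241660.
Correction k=3: B_{6}/6! · (f^{(5)}(31) − f^{(5)}(12)) = 1/30240 · (0.00000 − 0.00000) = 0.00000.
After k=3: 241660.
Correction k=4: B_{8}/8! · (f^{(7)}(31) − f^{(7)}(12)) = −1/1209600 · (0.00000 − 0.00000) = 0.00000.

S_4 ≈ 241660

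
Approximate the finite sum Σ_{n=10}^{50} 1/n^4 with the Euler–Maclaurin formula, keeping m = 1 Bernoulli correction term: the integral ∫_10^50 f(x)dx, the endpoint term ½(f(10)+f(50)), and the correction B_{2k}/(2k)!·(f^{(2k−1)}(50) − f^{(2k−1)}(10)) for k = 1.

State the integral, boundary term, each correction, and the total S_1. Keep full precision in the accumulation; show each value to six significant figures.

Integral: ∫_10^50 1/x^4 dx = 0.000330667.
½[f(10) + f(50)] = ½[0.000100000 + 1.60000e-07] = 5.00800e-05.
Integral + boundary = 0.000380747.
k=1: B_{2}/(2)! × [f^{(1)}(50) − f^{(1)}(10)] = 1/12 × (-1.28000e-08 − (-4.00000e-05)) = 3.33227e-06.

S_1 ≈ 0.000384079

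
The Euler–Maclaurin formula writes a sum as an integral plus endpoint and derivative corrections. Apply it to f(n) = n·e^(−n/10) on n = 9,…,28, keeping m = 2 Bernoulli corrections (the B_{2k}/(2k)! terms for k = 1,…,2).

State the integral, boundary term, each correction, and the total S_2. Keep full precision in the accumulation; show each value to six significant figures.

The integral term ∫_9^28 x·e^(−x/10) dx = 54.1404.
Endpoint term: (f(9) + f(28))/2 = (3.65913 + 1.70268)/2 = 2.68090.
Integral + boundary = 56.8213.
Correction k=1: B_{2}/2! · (f^{(1)}(28) − f^{(1)}(9)) = 1/12 · (-0.109458 − 0.0406570) = -0.0125096.
Partial sum through k=1: 56.8088.
Correction k=2: B_{4}/4! · (f^{(3)}(28) − f^{(3)}(9)) = −1/720 · (0.000121620 − 0.00853796) = 1.16894e-05.

S_2 ≈ 56.8088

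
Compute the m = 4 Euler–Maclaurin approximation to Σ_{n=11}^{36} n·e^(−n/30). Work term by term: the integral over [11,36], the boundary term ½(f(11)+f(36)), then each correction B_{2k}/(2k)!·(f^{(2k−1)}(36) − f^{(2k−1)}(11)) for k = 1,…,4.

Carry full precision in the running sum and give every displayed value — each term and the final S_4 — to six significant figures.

Integral: ∫_11^36 x·e^(−x/30) dx = 256.075.
Endpoint term: (f(11) + f(36))/2 = (7.62345 + 10.8430)/2 = 9.23322.
Integral + boundary = 265.309.
Correction k=1: B_{2}/2! · (f^{(1)}(36) − f^{(1)}(11)) = 1/12 · (-0.0602388 − 0.438926) = -0.0415970.
Partial sum through k=1: 265.267.
Correction k=2: B_{4}/4! · (f^{(3)}(36) − f^{(3)}(11)) = −1/720 · (0.000602388 − 0.00202779) = 1.97972e-06.
Partial sum through k=2: 265.267.
Correction k=3: B_{6}/6! · (f^{(5)}(36) − f^{(5)}(11)) = 1/30240 · (1.41301e-06 − 3.96431e-06) = -8.43683e-11.
Partial sum through k=3: 265.267.
Correction k=4: B_{8}/8! · (f^{(7)}(36) − f^{(7)}(11)) = −1/1209600 · (2.39633e-09 − 6.30613e-09) = 3.23231e-15.

S_4 ≈ 265.267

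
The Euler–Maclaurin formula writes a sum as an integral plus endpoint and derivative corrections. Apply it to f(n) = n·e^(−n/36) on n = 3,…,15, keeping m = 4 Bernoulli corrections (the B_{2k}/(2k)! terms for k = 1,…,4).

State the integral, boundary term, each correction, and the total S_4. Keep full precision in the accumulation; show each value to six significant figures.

Integral: ∫_3^15 x·e^(−x/36) dx = 81.3766.
Endpoint term: (f(3) + f(15))/2 = (2.76013 + 9.88861)/2 = 6.32437.
Integral + boundary = 87.7009.
Order-1 term: 1/12 · (0.384557 − 0.843374) = -0.0382348.
After k=1: 87.6627.
Order-2 term: −1/720 · (0.00131407 − 0.00207057) = 1.05070e-06.
After k=2: 87.6627.
Order-3 term: 1/30240 · (1.79893e-06 − 2.69321e-06) = -2.95725e-11.
After k=3: 87.6627.
Order-4 term: −1/1209600 · (1.99377e-09 − 2.92342e-09) = 7.68558e-16.

S_4 ≈ 87.6627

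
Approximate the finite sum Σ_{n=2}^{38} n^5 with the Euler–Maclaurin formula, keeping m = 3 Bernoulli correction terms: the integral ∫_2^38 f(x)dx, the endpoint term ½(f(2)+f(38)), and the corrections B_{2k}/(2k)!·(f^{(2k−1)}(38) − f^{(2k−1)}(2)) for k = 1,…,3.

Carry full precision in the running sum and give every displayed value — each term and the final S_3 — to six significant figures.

S_3 ≈ 5.42309e+08

Integral: ∫_2^38 x^5 dx = 5.01823e+08.
Boundary: ½(f(2) + f(38)) = ½(32.0000 + 7.92352e+07) = 3.96176e+07.
Running total after boundary: 5.41440e+08.
k=1: B_{2}/(2)! × [f^{(1)}(38) − f^{(1)}(2)] = 1/12 × (1.04257e+07 − 80.0000) = 868800.
Running total after k=1: 5.42309e+08.
k=2: B_{4}/(4)! × [f^{(3)}(38) − f^{(3)}(2)] = −1/720 × (86640.0 − 240.000) = -120.000.
Running total after k=2: 5.42309e+08.
k=3: B_{6}/(6)! × [f^{(5)}(38) − f^{(5)}(2)] = 1/30240 × (120.000 − 120.000) = 0.00000.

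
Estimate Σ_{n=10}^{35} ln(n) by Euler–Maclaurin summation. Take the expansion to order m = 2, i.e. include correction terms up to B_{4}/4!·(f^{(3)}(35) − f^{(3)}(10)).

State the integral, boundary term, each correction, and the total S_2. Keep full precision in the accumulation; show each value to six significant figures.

S_2 ≈ 79.3343

Integral: ∫_10^35 ln(x) dx = 76.4113.
Endpoint term: (f(10) + f(35))/2 = (2.30259 + 3.55535)/2 = 2.92897.
So far: 79.3403.
Correction k=1: B_{2}/2! · (f^{(1)}(35) − f^{(1)}(10)) = 1/12 · (0.0285714 − 0.100000) = -0.00595238.
After k=1: 79.3343.
Correction k=2: B_{4}/4! · (f^{(3)}(35) − f^{(3)}(10)) = −1/720 · (4.66472e-05 − 0.00200000) = 2.71299e-06.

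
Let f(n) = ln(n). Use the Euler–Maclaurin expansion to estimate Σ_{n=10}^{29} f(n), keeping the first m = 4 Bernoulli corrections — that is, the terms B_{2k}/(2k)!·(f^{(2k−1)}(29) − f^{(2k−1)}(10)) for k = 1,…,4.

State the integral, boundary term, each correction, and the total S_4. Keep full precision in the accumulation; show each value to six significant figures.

The integral term ∫_10^29 ln(x) dx = 55.6257.
Boundary: ½(f(10) + f(29)) = ½(2.30259 + 3.36730) = 2.83494.
Integral + boundary = 58.4607.
Correction k=1: B_{2}/2! · (f^{(1)}(29) − f^{(1)}(10)) = 1/12 · (0.0344828 − 0.100000) = -0.00545977.
Partial sum through k=1: 58.4552.
Correction k=2: B_{4}/4! · (f^{(3)}(29) − f^{(3)}(10)) = −1/720 · (8.20042e-05 − 0.00200000) = 2.66388e-06.
Partial sum through k=2: 58.4552.
Correction k=3: B_{6}/6! · (f^{(5)}(29) − f^{(5)}(10)) = 1/30240 · (1.17010e-06 − 0.000240000) = -7.89781e-09.
Partial sum through k=3: 58.4552.
Correction k=4: B_{8}/8! · (f^{(7)}(29) − f^{(7)}(10)) = −1/1209600 · (4.17394e-08 − 7.20000e-05) = 5.94893e-11.

S_4 ≈ 58.4552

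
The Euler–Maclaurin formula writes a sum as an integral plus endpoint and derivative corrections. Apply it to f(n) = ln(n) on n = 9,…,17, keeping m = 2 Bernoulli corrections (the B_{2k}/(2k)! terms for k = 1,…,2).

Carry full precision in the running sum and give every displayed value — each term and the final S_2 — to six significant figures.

The integral term ∫_9^17 ln(x) dx = 20.3896.
½[f(9) + f(17)] = ½[2.19722 + 2.83321] = 2.51522.
Running total after boundary: 22.9048.
Correction k=1: B_{2}/2! · (f^{(1)}(17) − f^{(1)}(9)) = 1/12 · (0.0588235 − 0.111111) = -0.00435730.
Partial sum through k=1: 22.9005.
Correction k=2: B_{4}/4! · (f^{(3)}(17) − f^{(3)}(9)) = −1/720 · (0.000407083 − 0.00274348) = 3.24500e-06.

S_2 ≈ 22.9005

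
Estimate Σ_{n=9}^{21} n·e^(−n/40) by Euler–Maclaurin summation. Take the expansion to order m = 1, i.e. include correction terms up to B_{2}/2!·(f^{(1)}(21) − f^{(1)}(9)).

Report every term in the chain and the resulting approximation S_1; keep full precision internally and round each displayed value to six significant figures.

The integral term ∫_9^21 x·e^(−x/40) dx = 121.697.
Endpoint term: (f(9) + f(21))/2 = (7.18665 + 12.4227)/2 = 9.80465.
Integral + boundary = 131.501.
Order-1 term: 1/12 · (0.280989 − 0.618850) = -0.0281551.

S_1 ≈ 131.473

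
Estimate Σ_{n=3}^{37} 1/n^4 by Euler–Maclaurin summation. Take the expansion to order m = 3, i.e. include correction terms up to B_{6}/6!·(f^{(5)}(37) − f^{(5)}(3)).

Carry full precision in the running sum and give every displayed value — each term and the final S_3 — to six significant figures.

Integral: ∫_3^37 1/x^4 dx = 0.0123391.
½[f(3) + f(37)] = ½[0.0123457 + 5.33572e-07] = 0.00617311.
Running total after boundary: 0.0185122.
k=1: B_{2}/(2)! × [f^{(1)}(37) − f^{(1)}(3)] = 1/12 × (-5.76835e-08 − (-0.0164609)) = 0.00137174.
After k=1: 0.0198839.
k=2: B_{4}/(4)! × [f^{(3)}(37) − f^{(3)}(3)] = −1/720 × (-1.26406e-09 − (-0.0548697)) = -7.62079e-05.
After k=2: 0.0198077.
k=3: B_{6}/(6)! × [f^{(5)}(37) − f^{(5)}(3)] = 1/30240 × (-5.17075e-11 − (-0.341411)) = 1.12901e-05.

S_3 ≈ 0.0198190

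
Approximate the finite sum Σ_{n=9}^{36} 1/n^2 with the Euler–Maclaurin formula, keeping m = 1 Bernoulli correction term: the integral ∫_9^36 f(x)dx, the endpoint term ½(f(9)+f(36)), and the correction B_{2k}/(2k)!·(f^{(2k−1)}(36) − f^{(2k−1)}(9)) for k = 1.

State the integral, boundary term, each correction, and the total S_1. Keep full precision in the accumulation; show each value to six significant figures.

S_1 ≈ 0.0901170

The integral term ∫_9^36 1/x^2 dx = 0.0833333.
Endpoint term: (f(9) + f(36))/2 = (0.0123457 + 0.000771605)/2 = 0.00655864.
Running total after boundary: 0.0898920.
Correction k=1: B_{2}/2! · (f^{(1)}(36) − f^{(1)}(9)) = 1/12 · (-4.28669e-05 − (-0.00274348)) = 0.000225051.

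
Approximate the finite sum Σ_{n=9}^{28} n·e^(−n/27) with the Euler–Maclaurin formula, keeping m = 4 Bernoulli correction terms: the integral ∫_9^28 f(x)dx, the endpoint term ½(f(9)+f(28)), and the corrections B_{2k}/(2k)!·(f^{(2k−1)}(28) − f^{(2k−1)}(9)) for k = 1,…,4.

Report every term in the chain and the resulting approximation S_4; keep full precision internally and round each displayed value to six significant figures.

∫_9^28 x·e^(−x/27) dx evaluates to 170.031.
Boundary: ½(f(9) + f(28)) = ½(6.44878 + 9.92610) = 8.18744.
Running total after boundary: 178.218.
Correction k=1: B_{2}/2! · (f^{(1)}(28) − f^{(1)}(9)) = 1/12 · (-0.0131298 − 0.477688) = -0.0409014.
After k=1: 178.177.
Correction k=2: B_{4}/4! · (f^{(3)}(28) − f^{(3)}(9)) = −1/720 · (0.000954564 − 0.00262106) = 2.31457e-06.
After k=2: 178.177.
Correction k=3: B_{6}/6! · (f^{(5)}(28) − f^{(5)}(9)) = 1/30240 · (2.64354e-06 − 6.29197e-06) = -1.20649e-10.
After k=3: 178.177.
Correction k=4: B_{8}/8! · (f^{(7)}(28) − f^{(7)}(9)) = −1/1209600 · (5.45632e-09 − 1.23300e-08) = 5.68256e-15.

S_4 ≈ 178.177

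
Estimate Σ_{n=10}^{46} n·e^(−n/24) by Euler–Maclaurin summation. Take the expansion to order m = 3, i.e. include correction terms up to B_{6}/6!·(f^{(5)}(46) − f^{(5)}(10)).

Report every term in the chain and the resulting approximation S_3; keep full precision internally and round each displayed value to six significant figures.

S_3 ≈ 297.454

∫_10^46 x·e^(−x/24) dx evaluates to 290.818.
½[f(10) + f(46)] = ½[6.59241 + 6.76644] = 6.67942.
Integral + boundary = 297.498.
k=1: B_{2}/(2)! × [f^{(1)}(46) − f^{(1)}(10)] = 1/12 × (-0.134838 − 0.384557) = -0.0432830.
Running total after k=1: 297.454.
k=2: B_{4}/(4)! × [f^{(3)}(46) − f^{(3)}(10)] = −1/720 × (0.000276657 − 0.00295666) = 3.72223e-06.
Running total after k=2: 297.454.
k=3: B_{6}/(6)! × [f^{(5)}(46) − f^{(5)}(10)] = 1/30240 × (1.36703e-06 − 9.10711e-06) = -2.55955e-10.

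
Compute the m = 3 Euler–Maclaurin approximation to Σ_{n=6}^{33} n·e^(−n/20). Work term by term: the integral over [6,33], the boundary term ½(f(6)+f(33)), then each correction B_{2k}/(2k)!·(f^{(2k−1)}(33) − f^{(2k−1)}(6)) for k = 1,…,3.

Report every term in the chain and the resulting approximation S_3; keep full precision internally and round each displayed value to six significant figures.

Integral: ∫_6^33 x·e^(−x/20) dx = 181.653.
½[f(6) + f(33)] = ½[4.44491 + 6.33765] = 5.39128.
Running total after boundary: 187.044.
k=1: B_{2}/(2)! × [f^{(1)}(33) − f^{(1)}(6)] = 1/12 × (-0.124832 − 0.518573) = -0.0536171.
After k=1: 186.990.
k=2: B_{4}/(4)! × [f^{(3)}(33) − f^{(3)}(6)] = −1/720 × (0.000648168 − 0.00500052) = 6.04494e-06.
After k=2: 186.990.
k=3: B_{6}/(6)! × [f^{(5)}(33) − f^{(5)}(6)] = 1/30240 × (4.02104e-06 − 2.17615e-05) = -5.86656e-10.

S_3 ≈ 186.990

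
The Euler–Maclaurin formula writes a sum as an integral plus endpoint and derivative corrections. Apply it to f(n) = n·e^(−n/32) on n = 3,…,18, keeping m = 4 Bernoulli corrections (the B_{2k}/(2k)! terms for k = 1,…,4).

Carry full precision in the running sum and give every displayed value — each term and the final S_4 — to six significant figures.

S_4 ≈ 114.565

Integral: ∫_3^18 x·e^(−x/32) dx = 108.119.
Boundary: ½(f(3) + f(18)) = ½(2.73153 + 10.2561) = 6.49381.
Running total after boundary: 114.613.
Correction k=1: B_{2}/2! · (f^{(1)}(18) − f^{(1)}(3)) = 1/12 · (0.249280 − 0.825150) = -0.0479892.
Running total after k=1: 114.565.
Correction k=2: B_{4}/4! · (f^{(3)}(18) − f^{(3)}(3)) = −1/720 · (0.00135629 − 0.00258415) = 1.70536e-06.
Running total after k=2: 114.565.
Correction k=3: B_{6}/6! · (f^{(5)}(18) − f^{(5)}(3)) = 1/30240 · (2.41128e-06 − 4.26025e-06) = -6.11430e-11.
Running total after k=3: 114.565.
Correction k=4: B_{8}/8! · (f^{(7)}(18) − f^{(7)}(3)) = −1/1209600 · (3.41607e-09 − 5.85635e-09) = 2.01743e-15.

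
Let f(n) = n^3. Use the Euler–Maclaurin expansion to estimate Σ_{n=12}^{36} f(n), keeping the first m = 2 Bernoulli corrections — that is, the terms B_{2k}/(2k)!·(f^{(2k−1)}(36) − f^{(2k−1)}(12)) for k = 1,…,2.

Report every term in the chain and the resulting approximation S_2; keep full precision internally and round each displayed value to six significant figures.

S_2 ≈ 439200

∫_12^36 x^3 dx evaluates to 414720.
Boundary: ½(f(12) + f(36)) = ½(1728.00 + 46656.0) = 24192.0.
Running total after boundary: 438912.
Correction k=1: B_{2}/2! · (f^{(1)}(36) − f^{(1)}(12)) = 1/12 · (3888.00 − 432.000) = 288.000.
After k=1: 439200.
Correction k=2: B_{4}/4! · (f^{(3)}(36) − f^{(3)}(12)) = −1/720 · (6.00000 − 6.00000) = 0.00000.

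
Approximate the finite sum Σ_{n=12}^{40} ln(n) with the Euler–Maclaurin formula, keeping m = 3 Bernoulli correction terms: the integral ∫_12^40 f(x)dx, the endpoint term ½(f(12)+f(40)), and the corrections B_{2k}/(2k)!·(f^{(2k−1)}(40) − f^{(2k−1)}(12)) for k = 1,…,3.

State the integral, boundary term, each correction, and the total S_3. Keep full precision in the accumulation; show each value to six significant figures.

Integral: ∫_12^40 ln(x) dx = 89.7363.
Endpoint term: (f(12) + f(40))/2 = (2.48491 + 3.68888)/2 = 3.08689.
Integral + boundary = 92.8232.
k=1: B_{2}/(2)! × [f^{(1)}(40) − f^{(1)}(12)] = 1/12 × (0.0250000 − 0.0833333) = -0.00486111.
Partial sum through k=1: 92.8183.
k=2: B_{4}/(4)! × [f^{(3)}(40) − f^{(3)}(12)] = −1/720 × (3.12500e-05 − 0.00115741) = 1.56411e-06.
Partial sum through k=2: 92.8183.
k=3: B_{6}/(6)! × [f^{(5)}(40) − f^{(5)}(12)] = 1/30240 × (2.34375e-07 − 9.64506e-05) = -3.18175e-09.

S_3 ≈ 92.8183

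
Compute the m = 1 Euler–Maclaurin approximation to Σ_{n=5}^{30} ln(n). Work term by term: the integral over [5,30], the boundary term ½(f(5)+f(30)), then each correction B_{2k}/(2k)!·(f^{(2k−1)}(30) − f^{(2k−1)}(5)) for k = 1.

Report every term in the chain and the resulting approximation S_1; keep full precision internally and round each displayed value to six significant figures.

S_1 ≈ 71.4802

Integral: ∫_5^30 ln(x) dx = 68.9887.
½[f(5) + f(30)] = ½[1.60944 + 3.40120] = 2.50532.
So far: 71.4940.
Order-1 term: 1/12 · (0.0333333 − 0.200000) = -0.0138889.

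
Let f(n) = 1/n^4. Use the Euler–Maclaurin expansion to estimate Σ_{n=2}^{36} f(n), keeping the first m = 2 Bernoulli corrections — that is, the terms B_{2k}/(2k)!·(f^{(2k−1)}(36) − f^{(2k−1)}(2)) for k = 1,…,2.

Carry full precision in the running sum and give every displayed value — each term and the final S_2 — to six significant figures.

The integral term ∫_2^36 1/x^4 dx = 0.0416595.
½[f(2) + f(36)] = ½[0.0625000 + 5.95374e-07] = 0.0312503.
Running total after boundary: 0.0729098.
Order-1 term: 1/12 · (-6.61527e-08 − (-0.125000)) = 0.0104167.
After k=1: 0.0833265.
Order-2 term: −1/720 · (-1.53131e-09 − (-0.937500)) = -0.00130208.

S_2 ≈ 0.0820244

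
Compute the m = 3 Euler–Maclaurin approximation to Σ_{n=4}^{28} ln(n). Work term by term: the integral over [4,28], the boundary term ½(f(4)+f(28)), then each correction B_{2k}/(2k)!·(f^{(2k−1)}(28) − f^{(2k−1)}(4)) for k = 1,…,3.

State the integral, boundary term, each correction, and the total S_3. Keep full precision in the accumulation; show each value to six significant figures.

S_3 ≈ 66.0980

The integral term ∫_4^28 ln(x) dx = 63.7565.
Boundary: ½(f(4) + f(28)) = ½(1.38629 + 3.33220) = 2.35925.
Running total after boundary: 66.1158.
Order-1 term: 1/12 · (0.0357143 − 0.250000) = -0.0178571.
Running total after k=1: 66.0979.
Order-2 term: −1/720 · (9.11079e-05 − 0.0312500) = 4.32762e-05.
Running total after k=2: 66.0980.
Order-3 term: 1/30240 · (1.39451e-06 − 0.0234375) = -7.75003e-07.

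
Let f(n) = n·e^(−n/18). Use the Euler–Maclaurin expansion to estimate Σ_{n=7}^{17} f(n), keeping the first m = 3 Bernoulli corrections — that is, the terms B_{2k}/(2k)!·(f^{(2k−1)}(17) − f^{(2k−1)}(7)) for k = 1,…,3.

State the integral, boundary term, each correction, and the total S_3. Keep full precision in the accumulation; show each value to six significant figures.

S_3 ≈ 65.6553

Integral: ∫_7^17 x·e^(−x/18) dx = 60.0101.
½[f(7) + f(17)] = ½[4.74467 + 6.61122] = 5.67795.
So far: 65.6881.
Order-1 term: 1/12 · (0.0216053 − 0.414217) = -0.0327176.
Running total after k=1: 65.6553.
Order-2 term: −1/720 · (0.00246727 − 0.00546246) = 4.15998e-06.
Running total after k=2: 65.6553.
Order-3 term: 1/30240 · (1.50243e-05 − 2.97730e-05) = -4.87724e-10.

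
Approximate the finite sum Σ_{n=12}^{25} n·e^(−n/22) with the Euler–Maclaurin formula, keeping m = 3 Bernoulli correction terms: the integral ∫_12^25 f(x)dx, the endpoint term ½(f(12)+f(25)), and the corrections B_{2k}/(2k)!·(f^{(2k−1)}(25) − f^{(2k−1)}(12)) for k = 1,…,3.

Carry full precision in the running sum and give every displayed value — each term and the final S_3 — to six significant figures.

S_3 ≈ 109.091

The integral term ∫_12^25 x·e^(−x/22) dx = 101.627.
Endpoint term: (f(12) + f(25))/2 = (6.95494 + 8.02460)/2 = 7.48977.
Integral + boundary = 109.117.
Correction k=1: B_{2}/2! · (f^{(1)}(25) − f^{(1)}(12)) = 1/12 · (-0.0437706 − 0.263445) = -0.0256013.
After k=1: 109.091.
Correction k=2: B_{4}/4! · (f^{(3)}(25) − f^{(3)}(12)) = −1/720 · (0.00123595 − 0.00293926) = 2.36571e-06.
After k=2: 109.091.
Correction k=3: B_{6}/6! · (f^{(5)}(25) − f^{(5)}(12)) = 1/30240 · (5.29406e-06 − 1.10211e-05) = -1.89386e-10.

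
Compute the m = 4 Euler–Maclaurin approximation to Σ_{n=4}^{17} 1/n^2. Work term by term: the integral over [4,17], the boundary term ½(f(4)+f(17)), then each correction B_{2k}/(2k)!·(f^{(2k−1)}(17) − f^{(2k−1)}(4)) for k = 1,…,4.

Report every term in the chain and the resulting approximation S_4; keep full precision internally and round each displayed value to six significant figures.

S_4 ≈ 0.226696

∫_4^17 1/x^2 dx evaluates to 0.191176.
Boundary: ½(f(4) + f(17)) = ½(0.0625000 + 0.00346021) = 0.0329801.
Running total after boundary: 0.224157.
Order-1 term: 1/12 · (-0.000407083 − (-0.0312500)) = 0.00257024.
After k=1: 0.226727.
Order-2 term: −1/720 · (-1.69031e-05 − (-0.0234375)) = -3.25286e-05.
After k=2: 0.226694.
Order-3 term: 1/30240 · (-1.75465e-06 − (-0.0439453)) = 1.45316e-06.
After k=3: 0.226696.
Order-4 term: −1/1209600 · (-3.40001e-07 − (-0.153809)) = -1.27156e-07.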